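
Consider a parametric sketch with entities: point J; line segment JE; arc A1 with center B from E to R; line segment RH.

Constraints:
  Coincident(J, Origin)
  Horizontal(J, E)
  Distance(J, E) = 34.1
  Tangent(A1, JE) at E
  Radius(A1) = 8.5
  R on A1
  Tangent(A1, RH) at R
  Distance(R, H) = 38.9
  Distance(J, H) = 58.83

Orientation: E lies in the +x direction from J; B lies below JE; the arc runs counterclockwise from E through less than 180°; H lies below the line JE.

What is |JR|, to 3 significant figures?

27.7

J is at the origin; JE is horizontal with |JE| = 34.1 and E on the +x side, so E = (34.1, 0.00). A1 meets JE tangentially, so BE is at right angles to JE, so B = E + (0, -8.5) = (34.1, -8.50). Since BR ⟂ RH (tangency), |BH| = √(8.5² + 38.9²) = 39.8 regardless of where R sits on A1. So H lies on both circle(J, 58.83) and circle(B, 39.8); the below-JE intersection is H = (33.6, -48.3). R is the foot of the tangent from H: R = (25.8, -10.2).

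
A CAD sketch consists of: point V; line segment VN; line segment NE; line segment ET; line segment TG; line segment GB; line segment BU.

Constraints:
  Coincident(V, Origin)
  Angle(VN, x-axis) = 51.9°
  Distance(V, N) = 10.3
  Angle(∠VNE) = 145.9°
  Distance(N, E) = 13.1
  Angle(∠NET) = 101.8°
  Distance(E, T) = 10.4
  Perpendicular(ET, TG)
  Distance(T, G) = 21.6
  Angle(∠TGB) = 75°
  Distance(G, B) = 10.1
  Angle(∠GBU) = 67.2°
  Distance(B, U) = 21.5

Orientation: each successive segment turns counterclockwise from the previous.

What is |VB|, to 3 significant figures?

3.42

V is at the origin; VN runs at 51.9° with length 10.3, so N = (6.36, 8.11). ∠VNE = 145.9° gives NE at 86.0° from the x-axis; with |NE| = 13.1, E = (7.27, 21.2). ∠NET = 101.8° gives ET at 164° from the x-axis; with |ET| = 10.4, T = (-2.74, 24.0). ET ⟂ TG, so TG runs at -106°; with |TG| = 21.6, G = (-8.62, 3.22). ∠TGB = 75.0° gives GB at -0.800° from the x-axis; with |GB| = 10.1, B = (1.48, 3.08). Then |VB| = |B − V| = 3.42.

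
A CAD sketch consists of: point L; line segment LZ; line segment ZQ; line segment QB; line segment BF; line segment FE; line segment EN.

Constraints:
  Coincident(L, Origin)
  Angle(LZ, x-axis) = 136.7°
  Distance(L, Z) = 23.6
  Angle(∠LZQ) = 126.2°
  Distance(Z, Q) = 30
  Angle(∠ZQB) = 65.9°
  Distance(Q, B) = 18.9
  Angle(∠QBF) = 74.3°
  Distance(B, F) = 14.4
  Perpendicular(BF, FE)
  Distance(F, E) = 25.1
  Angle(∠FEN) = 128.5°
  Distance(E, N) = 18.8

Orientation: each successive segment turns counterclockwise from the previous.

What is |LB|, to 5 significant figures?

36.265

L is at the origin; LZ runs at 136.7° with length 23.6, so Z = (-17.175, 16.185). ∠LZQ = 126.2° gives ZQ at -169.50° from the x-axis; with |ZQ| = 30.0, Q = (-46.673, 10.718). ∠ZQB = 65.9° gives QB at -55.400° from the x-axis; with |QB| = 18.9, B = (-35.941, -4.8390). Then |LB| = |B − L| = 36.265.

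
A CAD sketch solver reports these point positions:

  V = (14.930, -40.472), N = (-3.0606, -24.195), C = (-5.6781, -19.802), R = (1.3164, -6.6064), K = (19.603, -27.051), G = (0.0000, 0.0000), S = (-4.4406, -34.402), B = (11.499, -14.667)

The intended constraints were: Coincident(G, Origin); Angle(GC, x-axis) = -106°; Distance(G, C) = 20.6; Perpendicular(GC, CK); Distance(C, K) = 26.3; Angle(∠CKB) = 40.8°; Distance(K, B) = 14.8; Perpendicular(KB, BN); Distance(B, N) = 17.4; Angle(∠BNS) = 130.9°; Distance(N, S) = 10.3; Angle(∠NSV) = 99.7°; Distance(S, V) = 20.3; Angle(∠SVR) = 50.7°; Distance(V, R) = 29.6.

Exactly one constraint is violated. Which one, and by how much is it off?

Distance(V, R) = 29.6 — off by 6.90.

G = (0.00, 0.00) ✓; GC at -106.0° ✓; |GC| = 20.60 ✓; ∠(GC, CK) = 90.00° ✓; |CK| = 26.30 ✓; ∠CKB = 40.80° ✓; |KB| = 14.80 ✓; ∠(KB, BN) = 90.00° ✓; |BN| = 17.40 ✓; ∠BNS = 130.9° ✓; |NS| = 10.30 ✓; ∠NSV = 99.70° ✓; |SV| = 20.30 ✓; ∠SVR = 50.70° ✓; |VR| = 36.50 ✗.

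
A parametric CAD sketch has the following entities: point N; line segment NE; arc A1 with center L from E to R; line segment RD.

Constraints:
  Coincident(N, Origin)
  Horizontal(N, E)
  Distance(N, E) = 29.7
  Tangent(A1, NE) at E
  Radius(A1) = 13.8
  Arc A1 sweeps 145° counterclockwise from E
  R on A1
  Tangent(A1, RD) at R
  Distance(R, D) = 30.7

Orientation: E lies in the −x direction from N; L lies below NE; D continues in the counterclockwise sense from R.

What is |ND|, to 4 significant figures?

44.50

On A1, E sits at bearing 90° from L; a 145° counterclockwise sweep puts R at bearing 235°, so R = L + 13.8·(cos 235°, sin 235°) = (-37.62, -25.10). A1 meets RD tangentially, so LR is at right angles to RD, so RD runs along (−sin 235°, cos 235°); with |RD| = 30.7, D = (-12.47, -42.71). Then |ND| = |D − N| = 44.50.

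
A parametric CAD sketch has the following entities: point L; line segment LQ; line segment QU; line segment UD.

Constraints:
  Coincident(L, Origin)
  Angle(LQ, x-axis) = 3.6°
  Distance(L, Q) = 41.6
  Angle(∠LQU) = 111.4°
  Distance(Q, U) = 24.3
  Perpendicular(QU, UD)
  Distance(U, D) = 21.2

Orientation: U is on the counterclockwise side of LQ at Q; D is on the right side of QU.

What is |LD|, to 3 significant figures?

71.8

L is at the origin; LQ runs at 3.6° with length 41.6, so Q = 41.6·(cos 3.6°, sin 3.6°) = (41.5, 2.61). ∠LQU = 111.4°, so QU runs at 3.6° + (180° − 111.4°) = 72.2° from the x-axis; with |QU| = 24.3, U = Q + 24.3·(cos 72.2°, sin 72.2°) = (48.9, 25.7). QU ⟂ UD; with |UD| = 21.2 on the right of QU, D = U + 21.2·(0.952, -0.306) = (69.1, 19.3). Then |LD| = |D − L| = 71.8.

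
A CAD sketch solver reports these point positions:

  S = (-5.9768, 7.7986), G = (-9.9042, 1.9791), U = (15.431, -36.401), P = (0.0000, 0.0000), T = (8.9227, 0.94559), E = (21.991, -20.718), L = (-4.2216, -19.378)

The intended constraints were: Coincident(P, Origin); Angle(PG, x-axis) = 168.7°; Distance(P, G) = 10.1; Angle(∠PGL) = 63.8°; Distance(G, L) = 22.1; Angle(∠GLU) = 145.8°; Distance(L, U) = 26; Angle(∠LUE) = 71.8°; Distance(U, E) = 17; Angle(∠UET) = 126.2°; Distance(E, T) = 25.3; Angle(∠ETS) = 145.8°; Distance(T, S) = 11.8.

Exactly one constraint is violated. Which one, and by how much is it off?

Distance(T, S) = 11.8 — off by 4.60.

P = (0.00, 0.00) ✓; PG at 168.7° ✓; |PG| = 10.10 ✓; ∠PGL = 63.80° ✓; |GL| = 22.10 ✓; ∠GLU = 145.8° ✓; |LU| = 26.00 ✓; ∠LUE = 71.80° ✓; |UE| = 17.00 ✓; ∠UET = 126.2° ✓; |ET| = 25.30 ✓; ∠ETS = 145.8° ✓; |TS| = 16.40 ✗.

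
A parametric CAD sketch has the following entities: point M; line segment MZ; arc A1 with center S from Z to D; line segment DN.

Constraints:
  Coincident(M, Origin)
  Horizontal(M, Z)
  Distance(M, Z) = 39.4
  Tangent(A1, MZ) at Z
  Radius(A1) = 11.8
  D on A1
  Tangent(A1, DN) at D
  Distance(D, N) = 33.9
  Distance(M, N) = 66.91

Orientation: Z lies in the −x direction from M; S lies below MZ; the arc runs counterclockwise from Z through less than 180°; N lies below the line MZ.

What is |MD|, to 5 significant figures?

52.752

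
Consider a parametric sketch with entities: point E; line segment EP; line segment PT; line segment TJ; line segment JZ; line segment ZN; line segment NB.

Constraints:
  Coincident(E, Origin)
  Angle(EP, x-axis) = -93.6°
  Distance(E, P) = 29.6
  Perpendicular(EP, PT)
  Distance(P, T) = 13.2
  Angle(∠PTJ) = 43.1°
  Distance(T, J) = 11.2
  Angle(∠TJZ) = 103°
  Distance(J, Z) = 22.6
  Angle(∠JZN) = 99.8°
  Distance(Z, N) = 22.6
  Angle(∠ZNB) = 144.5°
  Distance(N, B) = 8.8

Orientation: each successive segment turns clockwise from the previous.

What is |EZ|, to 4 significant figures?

37.18

E is at the origin; EP runs at -93.6° with length 29.6, so P = (-1.859, -29.54). The perpendicularity gives PT at right angles to EP, so PT runs at 176.4°; with |PT| = 13.2, T = (-15.03, -28.71). ∠PTJ = 43.1° gives TJ at 39.50° from the x-axis; with |TJ| = 11.2, J = (-6.390, -21.59). ∠TJZ = 103.0° gives JZ at -37.50° from the x-axis; with |JZ| = 22.6, Z = (11.54, -35.35). Then |EZ| = |Z − E| = 37.18.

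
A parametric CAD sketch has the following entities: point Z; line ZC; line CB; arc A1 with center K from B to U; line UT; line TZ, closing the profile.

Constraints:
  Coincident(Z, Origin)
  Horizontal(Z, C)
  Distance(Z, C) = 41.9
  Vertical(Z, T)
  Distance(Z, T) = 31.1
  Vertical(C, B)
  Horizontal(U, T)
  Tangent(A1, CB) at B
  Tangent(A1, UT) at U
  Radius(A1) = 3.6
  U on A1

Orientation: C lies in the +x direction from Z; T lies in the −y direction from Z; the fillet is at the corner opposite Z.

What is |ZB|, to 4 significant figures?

50.12

The virtual corner opposite Z is at (41.90, -31.10). A1 meets CB tangentially, so KB is at right angles to CB and since A1 is tangent to UT there, KU ⟂ UT, with radius 3.6, so the center K sits 3.6 in from both sides at K = (38.30, -27.50). That places the tangent points at B = (41.90, -27.50) on CB and U = (38.30, -31.10) on UT. Then |ZB| = |B − Z| = 50.12.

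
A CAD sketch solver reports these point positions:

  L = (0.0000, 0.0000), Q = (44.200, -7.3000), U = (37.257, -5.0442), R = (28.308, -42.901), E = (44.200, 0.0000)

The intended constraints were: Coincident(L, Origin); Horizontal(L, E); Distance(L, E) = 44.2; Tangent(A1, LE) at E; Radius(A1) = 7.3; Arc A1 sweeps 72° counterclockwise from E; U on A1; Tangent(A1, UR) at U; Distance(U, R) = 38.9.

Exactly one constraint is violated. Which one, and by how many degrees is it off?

Tangent(A1, UR) at U — off by 4.70°.

L = (0.00, 0.00) ✓; L.y = 0.00, E.y = 0.00 ✓; |LE| = 44.20 ✓; ∠(QE, EL) = 90.00° ✓; |QE| = 7.300 ✓; bearing(Q→U) − bearing(Q→E) = 72.00° ✓; |QU| = 7.300 ✓; ∠(QU, UR) = 85.30° ✗; |UR| = 38.90 ✓.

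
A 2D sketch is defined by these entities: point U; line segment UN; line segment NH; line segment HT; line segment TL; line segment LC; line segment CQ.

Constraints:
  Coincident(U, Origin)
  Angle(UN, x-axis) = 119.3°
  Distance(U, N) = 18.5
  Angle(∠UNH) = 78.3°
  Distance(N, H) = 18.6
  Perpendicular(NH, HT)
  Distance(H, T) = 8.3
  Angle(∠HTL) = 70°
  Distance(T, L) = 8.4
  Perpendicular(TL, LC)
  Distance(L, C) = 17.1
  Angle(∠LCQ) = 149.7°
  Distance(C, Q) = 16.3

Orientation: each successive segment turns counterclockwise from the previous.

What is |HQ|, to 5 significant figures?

23.525

The perpendicularity gives LC at right angles to TL, so LC runs at 151.00°; with |LC| = 17.1, C = (-28.529, 13.304). ∠LCQ = 149.7° gives CQ at -178.70° from the x-axis; with |CQ| = 16.3, Q = (-44.825, 12.934). Then |HQ| = |Q − H| = 23.525.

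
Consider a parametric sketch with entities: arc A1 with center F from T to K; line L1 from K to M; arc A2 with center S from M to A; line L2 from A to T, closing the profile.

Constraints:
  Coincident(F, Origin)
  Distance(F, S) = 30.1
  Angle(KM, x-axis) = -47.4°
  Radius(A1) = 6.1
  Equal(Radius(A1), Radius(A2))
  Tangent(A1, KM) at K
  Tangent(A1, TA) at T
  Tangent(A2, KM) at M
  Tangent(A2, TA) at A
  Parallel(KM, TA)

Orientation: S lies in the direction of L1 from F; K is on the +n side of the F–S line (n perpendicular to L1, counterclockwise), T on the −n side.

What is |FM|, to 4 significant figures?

30.71

Tangency of A1 to both parallel lines with radius 6.1 puts K and T at F ± 6.1·n: K = (4.490, 4.129), T = (-4.490, -4.129). Equal radii place M and A the same way about S: M = S + 6.1·n = (24.86, -18.03), A = S − 6.1·n = (15.88, -26.29). Then |FM| = |M − F| = 30.71.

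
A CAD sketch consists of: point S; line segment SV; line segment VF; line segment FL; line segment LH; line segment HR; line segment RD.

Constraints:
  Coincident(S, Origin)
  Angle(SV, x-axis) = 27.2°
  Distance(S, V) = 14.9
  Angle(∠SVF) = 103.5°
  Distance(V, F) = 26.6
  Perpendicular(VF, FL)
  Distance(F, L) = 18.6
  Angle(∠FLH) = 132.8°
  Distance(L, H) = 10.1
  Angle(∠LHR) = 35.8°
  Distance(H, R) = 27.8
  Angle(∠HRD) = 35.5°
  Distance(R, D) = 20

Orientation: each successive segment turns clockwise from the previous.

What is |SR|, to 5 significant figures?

32.528

S is at the origin; SV runs at 27.2° with length 14.9, so V = (13.252, 6.8108). ∠SVF = 103.5° gives VF at -49.300° from the x-axis; with |VF| = 26.6, F = (30.598, -13.356). The perpendicularity gives FL at right angles to VF, so FL runs at -139.30°; with |FL| = 18.6, L = (16.497, -25.485). ∠FLH = 132.8° gives LH at 173.50° from the x-axis; with |LH| = 10.1, H = (6.4617, -24.341). ∠LHR = 35.8° gives HR at 29.300° from the x-axis; with |HR| = 27.8, R = (30.705, -10.736). Then |SR| = |R − S| = 32.528.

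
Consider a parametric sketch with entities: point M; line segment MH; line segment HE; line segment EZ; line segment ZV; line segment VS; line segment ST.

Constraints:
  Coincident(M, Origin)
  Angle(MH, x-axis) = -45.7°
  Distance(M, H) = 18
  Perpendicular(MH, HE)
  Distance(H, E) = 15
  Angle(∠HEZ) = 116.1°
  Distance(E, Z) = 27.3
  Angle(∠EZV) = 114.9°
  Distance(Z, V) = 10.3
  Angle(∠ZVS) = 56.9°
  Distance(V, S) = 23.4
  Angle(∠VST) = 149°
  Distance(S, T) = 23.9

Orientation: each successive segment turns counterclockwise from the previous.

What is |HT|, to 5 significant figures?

22.832

M is at the origin; MH runs at -45.7° with length 18.0, so H = (12.571, -12.882). The perpendicularity gives HE at right angles to MH, so HE runs at 44.300°; with |HE| = 15.0, E = (23.307, -2.4062). ∠HEZ = 116.1° gives EZ at 108.20° from the x-axis; with |EZ| = 27.3, Z = (14.780, 23.528). ∠EZV = 114.9° gives ZV at 173.30° from the x-axis; with |ZV| = 10.3, V = (4.5505, 24.730). ∠ZVS = 56.9° gives VS at -63.600° from the x-axis; with |VS| = 23.4, S = (14.955, 3.7701). ∠VST = 149.0° gives ST at -32.600° from the x-axis; with |ST| = 23.9, T = (35.090, -9.1066). Then |HT| = |T − H| = 22.832.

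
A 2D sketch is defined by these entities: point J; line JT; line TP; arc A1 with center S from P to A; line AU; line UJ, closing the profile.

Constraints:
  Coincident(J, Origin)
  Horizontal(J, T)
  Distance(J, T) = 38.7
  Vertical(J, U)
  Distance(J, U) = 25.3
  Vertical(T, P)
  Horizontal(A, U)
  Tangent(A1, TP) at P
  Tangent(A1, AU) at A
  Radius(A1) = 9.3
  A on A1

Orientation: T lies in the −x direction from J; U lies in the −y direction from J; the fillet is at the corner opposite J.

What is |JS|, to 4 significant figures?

33.47

J and U share the same x with |JU| = 25.3 and U on the −y side, so U = (0.000, -25.30). The virtual corner opposite J is at (-38.70, -25.30). Tangency of A1 to TP means the radius SP is perpendicular to TP and the tangent condition forces SA to be normal to AU, with radius 9.3, so the center S sits 9.3 in from both sides at S = (-29.40, -16.00). Then |JS| = |S − J| = 33.47.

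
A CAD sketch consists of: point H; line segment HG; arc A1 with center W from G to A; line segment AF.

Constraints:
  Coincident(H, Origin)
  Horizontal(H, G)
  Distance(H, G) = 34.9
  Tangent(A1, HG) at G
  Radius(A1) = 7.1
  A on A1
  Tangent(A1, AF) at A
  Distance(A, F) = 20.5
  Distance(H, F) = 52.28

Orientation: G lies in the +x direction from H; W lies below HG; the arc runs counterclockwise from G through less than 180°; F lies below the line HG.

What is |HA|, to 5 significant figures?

32.549

H is at the origin; H and G share the same y with |HG| = 34.9 and G on the +x side, so G = (34.900, 0.0000). The tangent condition forces WG to be normal to HG, so W = G + (0, -7.1) = (34.900, -7.1000). Since WA ⟂ AF (tangency), |WF| = √(7.1² + 20.5²) = 21.695 regardless of where A sits on A1. So F lies on both circle(H, 52.28) and circle(W, 21.695); the below-HG intersection is F = (45.265, -26.158). A is the foot of the tangent from F: A = (30.116, -12.347).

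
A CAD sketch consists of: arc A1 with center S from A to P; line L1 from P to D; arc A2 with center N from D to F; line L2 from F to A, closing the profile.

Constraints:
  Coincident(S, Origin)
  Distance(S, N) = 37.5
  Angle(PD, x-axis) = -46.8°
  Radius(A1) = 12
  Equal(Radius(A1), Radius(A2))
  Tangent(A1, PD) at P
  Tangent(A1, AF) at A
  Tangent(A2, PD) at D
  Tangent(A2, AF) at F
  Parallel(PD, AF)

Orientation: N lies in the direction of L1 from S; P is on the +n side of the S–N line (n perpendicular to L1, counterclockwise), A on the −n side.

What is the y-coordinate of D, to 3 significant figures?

-19.1

The slot axis is L1's direction at -46.8°, so u = (cos -46.8°, sin -46.8°) = (0.685, -0.729) and n = (−sin -46.8°, cos -46.8°) = (0.729, 0.685). S is at the origin and N lies 37.5 along u from S, so N = 37.5·u = (25.7, -27.3). Tangency of A1 to both parallel lines with radius 12.0 puts P and A at S ± 12.0·n: P = (8.75, 8.21), A = (-8.75, -8.21). Equal radii place D and F the same way about N: D = N + 12.0·n = (34.4, -19.1), F = N − 12.0·n = (16.9, -35.6). So D.y = -19.1.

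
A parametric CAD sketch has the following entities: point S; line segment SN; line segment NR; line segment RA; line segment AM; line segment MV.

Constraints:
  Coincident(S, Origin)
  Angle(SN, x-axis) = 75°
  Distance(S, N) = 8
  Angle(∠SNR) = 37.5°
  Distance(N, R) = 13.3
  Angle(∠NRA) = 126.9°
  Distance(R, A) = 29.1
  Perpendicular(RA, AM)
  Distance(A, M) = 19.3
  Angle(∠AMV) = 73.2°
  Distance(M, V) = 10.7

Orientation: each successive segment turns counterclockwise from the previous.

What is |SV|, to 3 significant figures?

20.6

S is at the origin; SN runs at 75.0° with length 8.0, so N = (2.07, 7.73). ∠SNR = 37.5° gives NR at -142° from the x-axis; with |NR| = 13.3, R = (-8.48, -0.369). ∠NRA = 126.9° gives RA at -89.4° from the x-axis; with |RA| = 29.1, A = (-8.18, -29.5). RA ⟂ AM, so AM runs at 0.600°; with |AM| = 19.3, M = (11.1, -29.3). ∠AMV = 73.2° gives MV at 107° from the x-axis; with |MV| = 10.7, V = (7.92, -19.1). Then |SV| = |V − S| = 20.6.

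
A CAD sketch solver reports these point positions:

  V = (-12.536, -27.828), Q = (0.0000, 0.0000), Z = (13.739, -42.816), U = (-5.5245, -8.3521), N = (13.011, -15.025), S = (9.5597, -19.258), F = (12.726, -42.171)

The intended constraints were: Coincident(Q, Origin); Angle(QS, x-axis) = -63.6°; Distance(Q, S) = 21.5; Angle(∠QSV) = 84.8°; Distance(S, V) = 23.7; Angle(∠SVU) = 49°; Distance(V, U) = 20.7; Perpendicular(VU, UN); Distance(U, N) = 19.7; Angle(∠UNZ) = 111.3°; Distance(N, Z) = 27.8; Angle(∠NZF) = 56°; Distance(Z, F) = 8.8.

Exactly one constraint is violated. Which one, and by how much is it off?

Distance(Z, F) = 8.8 — off by 7.60.

Q = (0.00, 0.00) ✓; QS at -63.60° ✓; |QS| = 21.50 ✓; ∠QSV = 84.80° ✓; |SV| = 23.70 ✓; ∠SVU = 49.00° ✓; |VU| = 20.70 ✓; ∠(VU, UN) = 90.00° ✓; |UN| = 19.70 ✓; ∠UNZ = 111.3° ✓; |NZ| = 27.80 ✓; ∠NZF = 56.01° ✓; |ZF| = 1.201 ✗.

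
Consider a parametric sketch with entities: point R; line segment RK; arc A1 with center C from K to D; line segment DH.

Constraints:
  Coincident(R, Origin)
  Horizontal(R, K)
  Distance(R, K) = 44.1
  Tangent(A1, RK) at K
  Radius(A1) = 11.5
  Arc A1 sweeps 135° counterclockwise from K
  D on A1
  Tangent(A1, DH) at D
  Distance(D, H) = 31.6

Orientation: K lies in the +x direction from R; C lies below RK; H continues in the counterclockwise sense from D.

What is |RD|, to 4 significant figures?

40.98

Since A1 is tangent to RK there, CK ⟂ RK, so C = K + (0, -11.5) = (44.10, -11.50). On A1, K sits at bearing 90° from C; a 135° counterclockwise sweep puts D at bearing 225°, so D = C + 11.5·(cos 225°, sin 225°) = (35.97, -19.63). Then |RD| = |D − R| = 40.98.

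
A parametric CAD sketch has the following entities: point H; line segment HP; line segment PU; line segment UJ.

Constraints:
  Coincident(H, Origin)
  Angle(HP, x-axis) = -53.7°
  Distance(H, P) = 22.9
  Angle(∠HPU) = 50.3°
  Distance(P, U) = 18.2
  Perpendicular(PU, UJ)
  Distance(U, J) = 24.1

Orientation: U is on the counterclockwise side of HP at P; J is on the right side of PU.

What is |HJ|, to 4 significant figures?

41.87

H is at the origin; HP runs at -53.7° with length 22.9, so P = 22.9·(cos -53.7°, sin -53.7°) = (13.56, -18.46). ∠HPU = 50.3°, so PU runs at -53.7° + (180° − 50.3°) = 76.00° from the x-axis; with |PU| = 18.2, U = P + 18.2·(cos 76.00°, sin 76.00°) = (17.96, -0.7964). PU ⟂ UJ; with |UJ| = 24.1 on the right of PU, J = U + 24.1·(0.9703, -0.2419) = (41.34, -6.627). Then |HJ| = |J − H| = 41.87.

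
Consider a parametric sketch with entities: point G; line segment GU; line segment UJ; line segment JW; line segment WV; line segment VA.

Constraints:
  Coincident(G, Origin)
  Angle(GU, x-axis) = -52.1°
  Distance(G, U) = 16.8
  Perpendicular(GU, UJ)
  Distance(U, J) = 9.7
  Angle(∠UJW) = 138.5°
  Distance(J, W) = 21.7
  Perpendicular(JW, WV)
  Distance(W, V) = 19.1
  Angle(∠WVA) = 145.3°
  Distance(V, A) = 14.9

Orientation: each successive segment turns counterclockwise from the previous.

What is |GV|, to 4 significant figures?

17.83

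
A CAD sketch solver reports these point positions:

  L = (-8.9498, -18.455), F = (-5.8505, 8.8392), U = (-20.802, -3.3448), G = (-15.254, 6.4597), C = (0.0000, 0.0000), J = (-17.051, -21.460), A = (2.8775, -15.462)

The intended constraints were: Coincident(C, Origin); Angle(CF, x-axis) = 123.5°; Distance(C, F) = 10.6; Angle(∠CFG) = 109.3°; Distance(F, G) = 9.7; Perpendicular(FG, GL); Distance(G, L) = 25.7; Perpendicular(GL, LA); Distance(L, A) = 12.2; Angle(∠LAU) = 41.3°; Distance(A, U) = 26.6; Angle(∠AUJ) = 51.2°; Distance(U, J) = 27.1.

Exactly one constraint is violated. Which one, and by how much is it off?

Distance(U, J) = 27.1 — off by 8.60.

C = (0.00, 0.00) ✓; CF at 123.5° ✓; |CF| = 10.60 ✓; ∠CFG = 109.3° ✓; |FG| = 9.700 ✓; ∠(FG, GL) = 90.00° ✓; |GL| = 25.70 ✓; ∠(GL, LA) = 90.00° ✓; |LA| = 12.20 ✓; ∠LAU = 41.30° ✓; |AU| = 26.60 ✓; ∠AUJ = 51.20° ✓; |UJ| = 18.50 ✗.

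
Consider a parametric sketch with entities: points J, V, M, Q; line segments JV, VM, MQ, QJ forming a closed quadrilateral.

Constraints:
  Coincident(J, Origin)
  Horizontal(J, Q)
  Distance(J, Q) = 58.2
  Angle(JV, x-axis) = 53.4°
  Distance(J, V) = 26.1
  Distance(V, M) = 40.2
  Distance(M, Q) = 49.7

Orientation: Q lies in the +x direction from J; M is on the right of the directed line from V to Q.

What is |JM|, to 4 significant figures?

22.74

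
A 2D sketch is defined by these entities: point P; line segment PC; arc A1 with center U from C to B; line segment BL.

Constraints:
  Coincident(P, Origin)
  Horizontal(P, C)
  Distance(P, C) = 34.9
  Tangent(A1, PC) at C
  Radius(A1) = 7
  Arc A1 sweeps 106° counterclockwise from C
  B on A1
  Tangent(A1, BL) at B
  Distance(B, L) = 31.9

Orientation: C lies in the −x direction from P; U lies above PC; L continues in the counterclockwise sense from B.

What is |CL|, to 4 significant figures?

39.65

P is at the origin; PC is horizontal with |PC| = 34.9 and C on the −x side, so C = (-34.90, 0.000). Since A1 is tangent to PC there, UC ⟂ PC, so U = C + (0, 7) = (-34.90, 7.000). On A1, C sits at bearing -90° from U; a 106° counterclockwise sweep puts B at bearing 16°, so B = U + 7.0·(cos 16°, sin 16°) = (-28.17, 8.929). The tangent condition forces UB to be normal to BL, so BL runs along (−sin 16°, cos 16°); with |BL| = 31.9, L = (-36.96, 39.59). Then |CL| = |L − C| = 39.65.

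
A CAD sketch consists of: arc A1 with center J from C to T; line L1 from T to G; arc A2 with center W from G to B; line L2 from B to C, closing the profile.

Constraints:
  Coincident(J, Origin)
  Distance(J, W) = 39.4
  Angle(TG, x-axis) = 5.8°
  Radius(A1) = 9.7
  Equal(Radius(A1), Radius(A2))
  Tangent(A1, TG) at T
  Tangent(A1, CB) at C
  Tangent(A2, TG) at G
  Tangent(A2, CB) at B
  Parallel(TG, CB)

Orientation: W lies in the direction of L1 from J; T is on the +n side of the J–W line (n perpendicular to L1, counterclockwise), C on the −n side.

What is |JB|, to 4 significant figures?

40.58

The slot axis is L1's direction at 5.8°, so u = (cos 5.8°, sin 5.8°) = (0.9949, 0.1011) and n = (−sin 5.8°, cos 5.8°) = (-0.1011, 0.9949). J is at the origin and W lies 39.4 along u from J, so W = 39.4·u = (39.20, 3.982). Tangency of A1 to both parallel lines with radius 9.7 puts T and C at J ± 9.7·n: T = (-0.9802, 9.650), C = (0.9802, -9.650). Equal radii place G and B the same way about W: G = W + 9.7·n = (38.22, 13.63), B = W − 9.7·n = (40.18, -5.669). Then |JB| = |B − J| = 40.58.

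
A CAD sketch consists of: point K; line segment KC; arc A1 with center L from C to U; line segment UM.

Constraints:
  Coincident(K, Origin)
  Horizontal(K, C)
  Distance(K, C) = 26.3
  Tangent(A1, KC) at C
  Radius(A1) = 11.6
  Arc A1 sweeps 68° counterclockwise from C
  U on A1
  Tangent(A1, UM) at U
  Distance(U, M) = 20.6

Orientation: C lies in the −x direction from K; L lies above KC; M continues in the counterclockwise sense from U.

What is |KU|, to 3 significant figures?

17.2

K is at the origin; K and C share the same y with |KC| = 26.3 and C on the −x side, so C = (-26.3, 0.00). The tangent condition forces LC to be normal to KC, so L = C + (0, 11.6) = (-26.3, 11.6). On A1, C sits at bearing -90° from L; a 68° counterclockwise sweep puts U at bearing -22°, so U = L + 11.6·(cos -22°, sin -22°) = (-15.5, 7.25). Then |KU| = |U − K| = 17.2.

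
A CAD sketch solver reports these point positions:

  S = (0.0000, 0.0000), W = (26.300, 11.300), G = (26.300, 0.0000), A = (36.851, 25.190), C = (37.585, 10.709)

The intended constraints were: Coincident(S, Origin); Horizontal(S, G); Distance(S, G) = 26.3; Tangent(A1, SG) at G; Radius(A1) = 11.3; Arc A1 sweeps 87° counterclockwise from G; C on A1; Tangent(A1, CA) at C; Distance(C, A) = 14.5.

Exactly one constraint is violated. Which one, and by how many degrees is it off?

Tangent(A1, CA) at C — off by 5.90°.

S = (0.00, 0.00) ✓; S.y = 0.00, G.y = 0.00 ✓; |SG| = 26.30 ✓; ∠(WG, GS) = 90.00° ✓; |WG| = 11.30 ✓; bearing(W→C) − bearing(W→G) = 87.00° ✓; |WC| = 11.30 ✓; ∠(WC, CA) = 84.10° ✗; |CA| = 14.50 ✓.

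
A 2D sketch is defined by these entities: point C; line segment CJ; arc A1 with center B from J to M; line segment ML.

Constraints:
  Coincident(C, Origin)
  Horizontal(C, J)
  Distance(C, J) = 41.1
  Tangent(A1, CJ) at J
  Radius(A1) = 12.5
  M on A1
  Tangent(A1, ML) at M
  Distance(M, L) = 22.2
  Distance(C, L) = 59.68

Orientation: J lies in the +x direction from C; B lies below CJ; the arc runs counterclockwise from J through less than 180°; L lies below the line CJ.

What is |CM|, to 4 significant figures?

37.97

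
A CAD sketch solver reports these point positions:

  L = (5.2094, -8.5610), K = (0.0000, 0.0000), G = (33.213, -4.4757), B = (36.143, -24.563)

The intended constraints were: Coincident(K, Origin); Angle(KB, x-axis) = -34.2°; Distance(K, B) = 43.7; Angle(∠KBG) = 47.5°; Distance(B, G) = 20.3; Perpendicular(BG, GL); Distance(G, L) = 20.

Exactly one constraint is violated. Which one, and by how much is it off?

Distance(G, L) = 20 — off by 8.30.

K = (0.00, 0.00) ✓; KB at -34.20° ✓; |KB| = 43.70 ✓; ∠KBG = 47.50° ✓; |BG| = 20.30 ✓; ∠(BG, GL) = 90.00° ✓; |GL| = 28.30 ✗.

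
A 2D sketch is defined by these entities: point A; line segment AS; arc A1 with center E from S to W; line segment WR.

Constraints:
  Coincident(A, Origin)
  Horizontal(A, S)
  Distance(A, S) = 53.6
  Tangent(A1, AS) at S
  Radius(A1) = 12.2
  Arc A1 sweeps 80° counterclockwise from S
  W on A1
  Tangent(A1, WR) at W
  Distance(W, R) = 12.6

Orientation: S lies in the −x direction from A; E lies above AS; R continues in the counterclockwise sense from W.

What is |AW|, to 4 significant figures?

42.79

Tangency of A1 to AS means the radius ES is perpendicular to AS, so E = S + (0, 12.2) = (-53.60, 12.20). On A1, S sits at bearing -90° from E; an 80° counterclockwise sweep puts W at bearing -10°, so W = E + 12.2·(cos -10°, sin -10°) = (-41.59, 10.08). Then |AW| = |W − A| = 42.79.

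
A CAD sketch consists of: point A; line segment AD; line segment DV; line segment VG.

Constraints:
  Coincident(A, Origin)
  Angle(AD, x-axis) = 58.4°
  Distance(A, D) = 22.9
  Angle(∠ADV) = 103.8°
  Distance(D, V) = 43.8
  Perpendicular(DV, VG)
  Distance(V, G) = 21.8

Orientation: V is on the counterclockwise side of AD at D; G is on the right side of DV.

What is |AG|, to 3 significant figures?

66.1

∠ADV = 103.8°, so DV runs at 58.4° + (180° − 103.8°) = 135° from the x-axis; with |DV| = 43.8, V = D + 43.8·(cos 135°, sin 135°) = (-18.8, 50.7). DV ⟂ VG; with |VG| = 21.8 on the right of DV, G = V + 21.8·(0.712, 0.702) = (-3.23, 66.0). Then |AG| = |G − A| = 66.1.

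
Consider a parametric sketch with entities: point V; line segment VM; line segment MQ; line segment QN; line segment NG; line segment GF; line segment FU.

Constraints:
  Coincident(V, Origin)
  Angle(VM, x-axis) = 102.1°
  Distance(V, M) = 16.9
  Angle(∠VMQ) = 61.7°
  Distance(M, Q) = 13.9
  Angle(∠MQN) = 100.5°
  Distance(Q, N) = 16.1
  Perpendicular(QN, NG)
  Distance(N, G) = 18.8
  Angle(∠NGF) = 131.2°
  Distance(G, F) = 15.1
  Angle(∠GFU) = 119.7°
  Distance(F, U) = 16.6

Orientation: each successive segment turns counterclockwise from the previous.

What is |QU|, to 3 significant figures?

25.8

V is at the origin; VM runs at 102.1° with length 16.9, so M = (-3.54, 16.5). ∠VMQ = 61.7° gives MQ at -140° from the x-axis; with |MQ| = 13.9, Q = (-14.1, 7.52). ∠MQN = 100.5° gives QN at -60.1° from the x-axis; with |QN| = 16.1, N = (-6.10, -6.44). QN ⟂ NG, so NG runs at 29.9°; with |NG| = 18.8, G = (10.2, 2.93). ∠NGF = 131.2° gives GF at 78.7° from the x-axis; with |GF| = 15.1, F = (13.2, 17.7). ∠GFU = 119.7° gives FU at 139° from the x-axis; with |FU| = 16.6, U = (0.626, 28.6). Then |QU| = |U − Q| = 25.8.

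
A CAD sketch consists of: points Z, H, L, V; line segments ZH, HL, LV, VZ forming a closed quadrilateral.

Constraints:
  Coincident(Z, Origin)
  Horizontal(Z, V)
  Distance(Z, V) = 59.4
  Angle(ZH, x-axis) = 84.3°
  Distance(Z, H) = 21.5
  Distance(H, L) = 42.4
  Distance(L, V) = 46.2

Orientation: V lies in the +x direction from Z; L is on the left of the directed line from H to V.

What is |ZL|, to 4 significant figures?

57.32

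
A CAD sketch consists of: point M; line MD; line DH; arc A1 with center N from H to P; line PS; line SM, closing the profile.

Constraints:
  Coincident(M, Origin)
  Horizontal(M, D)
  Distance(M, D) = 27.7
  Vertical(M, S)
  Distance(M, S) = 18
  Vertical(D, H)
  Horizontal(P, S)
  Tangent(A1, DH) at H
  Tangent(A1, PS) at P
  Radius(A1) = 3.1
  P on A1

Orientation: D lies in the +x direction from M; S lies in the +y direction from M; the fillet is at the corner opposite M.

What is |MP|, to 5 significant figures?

30.482

The virtual corner opposite M is at (27.700, 18.000). A1 meets DH tangentially, so NH is at right angles to DH and tangency of A1 to PS means the radius NP is perpendicular to PS, with radius 3.1, so the center N sits 3.1 in from both sides at N = (24.600, 14.900). That places the tangent points at H = (27.700, 14.900) on DH and P = (24.600, 18.000) on PS. Then |MP| = |P − M| = 30.482.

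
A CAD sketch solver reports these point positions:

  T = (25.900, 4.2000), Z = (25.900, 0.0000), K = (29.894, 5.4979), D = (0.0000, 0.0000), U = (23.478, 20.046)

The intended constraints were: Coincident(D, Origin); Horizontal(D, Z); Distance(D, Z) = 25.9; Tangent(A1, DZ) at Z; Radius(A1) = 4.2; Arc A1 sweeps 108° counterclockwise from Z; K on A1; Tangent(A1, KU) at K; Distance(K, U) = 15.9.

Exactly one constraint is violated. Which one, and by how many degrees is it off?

Tangent(A1, KU) at K — off by 5.80°.

D = (0.00, 0.00) ✓; D.y = 0.00, Z.y = 0.00 ✓; |DZ| = 25.90 ✓; ∠(TZ, ZD) = 90.00° ✓; |TZ| = 4.200 ✓; bearing(T→K) − bearing(T→Z) = 108.0° ✓; |TK| = 4.200 ✓; ∠(TK, KU) = 84.20° ✗; |KU| = 15.90 ✓.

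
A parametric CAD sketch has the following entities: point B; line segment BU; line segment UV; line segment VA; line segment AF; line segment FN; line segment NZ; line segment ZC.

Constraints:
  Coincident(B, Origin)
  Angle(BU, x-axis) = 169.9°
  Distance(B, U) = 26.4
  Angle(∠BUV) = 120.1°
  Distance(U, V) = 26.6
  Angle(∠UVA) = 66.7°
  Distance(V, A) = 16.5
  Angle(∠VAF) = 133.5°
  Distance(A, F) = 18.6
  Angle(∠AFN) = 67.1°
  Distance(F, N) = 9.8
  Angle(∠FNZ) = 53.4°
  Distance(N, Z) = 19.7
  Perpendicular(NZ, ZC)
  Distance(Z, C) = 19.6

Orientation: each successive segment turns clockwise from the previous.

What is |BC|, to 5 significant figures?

25.338

∠FNZ = 53.4° gives NZ at 70.700° from the x-axis; with |NZ| = 19.7, Z = (-9.4560, 30.148). NZ ⟂ ZC, so ZC runs at -19.300°; with |ZC| = 19.6, C = (9.0425, 23.670). Then |BC| = |C − B| = 25.338.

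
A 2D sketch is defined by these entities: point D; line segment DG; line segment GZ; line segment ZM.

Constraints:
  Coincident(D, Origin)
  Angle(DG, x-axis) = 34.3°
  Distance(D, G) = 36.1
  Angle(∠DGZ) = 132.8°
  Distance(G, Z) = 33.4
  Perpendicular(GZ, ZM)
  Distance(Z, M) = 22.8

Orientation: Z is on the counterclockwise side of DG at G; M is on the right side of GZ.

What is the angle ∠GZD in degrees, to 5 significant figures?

24.572°

D is at the origin; DG runs at 34.3° with length 36.1, so G = 36.1·(cos 34.3°, sin 34.3°) = (29.822, 20.343). ∠DGZ = 132.8°, so GZ runs at 34.3° + (180° − 132.8°) = 81.500° from the x-axis; with |GZ| = 33.4, Z = G + 33.4·(cos 81.500°, sin 81.500°) = (34.759, 53.376). Then cos ∠GZD = ZG·ZD / (|ZG||ZD|), giving 24.572°.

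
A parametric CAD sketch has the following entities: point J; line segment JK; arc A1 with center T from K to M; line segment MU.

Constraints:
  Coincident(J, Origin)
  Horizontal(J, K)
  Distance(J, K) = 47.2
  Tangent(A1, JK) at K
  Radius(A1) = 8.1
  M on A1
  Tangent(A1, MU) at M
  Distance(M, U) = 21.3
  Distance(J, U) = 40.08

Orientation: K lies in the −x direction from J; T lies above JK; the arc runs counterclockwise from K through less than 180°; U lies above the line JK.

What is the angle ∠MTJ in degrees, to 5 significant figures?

12.731°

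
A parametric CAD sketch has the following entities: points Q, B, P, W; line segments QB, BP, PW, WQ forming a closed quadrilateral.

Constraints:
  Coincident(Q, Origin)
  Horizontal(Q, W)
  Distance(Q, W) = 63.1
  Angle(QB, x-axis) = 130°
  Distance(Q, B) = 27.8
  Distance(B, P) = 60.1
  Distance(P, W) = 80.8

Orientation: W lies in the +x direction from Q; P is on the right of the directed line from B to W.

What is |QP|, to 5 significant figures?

38.894

Q is at the origin; QW is horizontal with |QW| = 63.1 and W in +x, so W = (63.1, 0). QB runs at 130.0° with |QB| = 27.8, so B = (-17.869, 21.296). P is determined by |BP| = 60.1 and |PW| = 80.8 together: it lies at the intersection of circle(B, 60.1) and circle(W, 80.8). With |BW| = 83.723, the foot of the radical line on BW is 24.443 from B and the perpendicular offset is √(60.1² − 24.443²) = 54.905. Taking the right-of-BW solution: P = (-8.1958, -38.020).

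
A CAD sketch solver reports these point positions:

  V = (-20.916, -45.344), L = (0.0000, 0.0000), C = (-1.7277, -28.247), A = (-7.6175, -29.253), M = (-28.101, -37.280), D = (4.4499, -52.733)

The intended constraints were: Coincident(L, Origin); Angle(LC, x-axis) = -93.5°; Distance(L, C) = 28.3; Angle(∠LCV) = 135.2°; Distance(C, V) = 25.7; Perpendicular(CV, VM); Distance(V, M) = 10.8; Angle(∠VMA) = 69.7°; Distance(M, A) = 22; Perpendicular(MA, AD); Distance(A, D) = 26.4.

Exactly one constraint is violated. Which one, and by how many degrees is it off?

Perpendicular(MA, AD) — off by 5.80°.

L = (0.00, 0.00) ✓; LC at -93.50° ✓; |LC| = 28.30 ✓; ∠LCV = 135.2° ✓; |CV| = 25.70 ✓; ∠(CV, VM) = 90.00° ✓; |VM| = 10.80 ✓; ∠VMA = 69.70° ✓; |MA| = 22.00 ✓; ∠(MA, AD) = 84.20° ✗; |AD| = 26.40 ✓.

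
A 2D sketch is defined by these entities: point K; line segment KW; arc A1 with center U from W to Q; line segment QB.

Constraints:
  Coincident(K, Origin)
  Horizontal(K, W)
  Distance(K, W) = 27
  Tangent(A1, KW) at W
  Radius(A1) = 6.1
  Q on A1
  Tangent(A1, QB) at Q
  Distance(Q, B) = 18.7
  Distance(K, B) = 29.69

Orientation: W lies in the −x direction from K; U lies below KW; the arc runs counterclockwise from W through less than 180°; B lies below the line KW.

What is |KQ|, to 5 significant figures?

32.988

Checks: |UQ| = 6.100 ✓; ∠(UQ, QB) = 90.00° ✓; |QB| = 18.70 ✓; |KB| = 29.69 ✓.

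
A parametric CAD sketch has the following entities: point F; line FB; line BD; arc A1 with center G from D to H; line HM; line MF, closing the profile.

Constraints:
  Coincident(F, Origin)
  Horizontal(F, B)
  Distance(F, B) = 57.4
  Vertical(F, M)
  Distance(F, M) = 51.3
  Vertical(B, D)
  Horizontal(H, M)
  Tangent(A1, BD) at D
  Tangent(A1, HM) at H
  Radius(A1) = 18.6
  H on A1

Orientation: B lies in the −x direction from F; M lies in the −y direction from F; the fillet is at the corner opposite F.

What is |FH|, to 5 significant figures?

64.321

The virtual corner opposite F is at (-57.400, -51.300). The tangent condition forces GD to be normal to BD and since A1 is tangent to HM there, GH ⟂ HM, with radius 18.6, so the center G sits 18.6 in from both sides at G = (-38.800, -32.700). That places the tangent points at D = (-57.400, -32.700) on BD and H = (-38.800, -51.300) on HM. Then |FH| = |H − F| = 64.321.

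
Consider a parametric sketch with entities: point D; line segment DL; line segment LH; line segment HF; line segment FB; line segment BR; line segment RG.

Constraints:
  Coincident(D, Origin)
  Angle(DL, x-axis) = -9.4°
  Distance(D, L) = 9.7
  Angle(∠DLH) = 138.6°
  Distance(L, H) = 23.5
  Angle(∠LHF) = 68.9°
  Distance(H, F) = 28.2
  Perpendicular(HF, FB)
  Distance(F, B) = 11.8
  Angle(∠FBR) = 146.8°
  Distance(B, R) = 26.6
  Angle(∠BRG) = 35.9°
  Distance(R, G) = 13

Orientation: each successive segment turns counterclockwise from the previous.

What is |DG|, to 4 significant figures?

6.690

D is at the origin; DL runs at -9.4° with length 9.7, so L = (9.570, -1.584). ∠DLH = 138.6° gives LH at 32.00° from the x-axis; with |LH| = 23.5, H = (29.50, 10.87). ∠LHF = 68.9° gives HF at 143.1° from the x-axis; with |HF| = 28.2, F = (6.948, 27.80). HF ⟂ FB, so FB runs at -126.9°; with |FB| = 11.8, B = (-0.1372, 18.36). ∠FBR = 146.8° gives BR at -93.70° from the x-axis; with |BR| = 26.6, R = (-1.854, -8.180). ∠BRG = 35.9° gives RG at 50.40° from the x-axis; with |RG| = 13.0, G = (6.433, 1.837). Then |DG| = |G − D| = 6.690.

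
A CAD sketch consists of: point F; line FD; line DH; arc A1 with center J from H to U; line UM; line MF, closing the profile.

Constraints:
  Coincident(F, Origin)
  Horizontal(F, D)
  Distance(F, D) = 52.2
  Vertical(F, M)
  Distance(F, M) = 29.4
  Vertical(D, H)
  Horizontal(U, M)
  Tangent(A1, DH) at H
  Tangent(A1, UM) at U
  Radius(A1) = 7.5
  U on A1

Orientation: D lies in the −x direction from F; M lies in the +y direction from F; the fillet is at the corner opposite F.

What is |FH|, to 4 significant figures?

56.61

F is at the origin; F and D share the same y with |FD| = 52.2 and D on the −x side, so D = (-52.20, 0.000). FM is vertical with |FM| = 29.4 and M on the +y side, so M = (0.000, 29.40). The virtual corner opposite F is at (-52.20, 29.40). The tangent condition forces JH to be normal to DH and tangency of A1 to UM means the radius JU is perpendicular to UM, with radius 7.5, so the center J sits 7.5 in from both sides at J = (-44.70, 21.90). That places the tangent points at H = (-52.20, 21.90) on DH and U = (-44.70, 29.40) on UM. Then |FH| = |H − F| = 56.61.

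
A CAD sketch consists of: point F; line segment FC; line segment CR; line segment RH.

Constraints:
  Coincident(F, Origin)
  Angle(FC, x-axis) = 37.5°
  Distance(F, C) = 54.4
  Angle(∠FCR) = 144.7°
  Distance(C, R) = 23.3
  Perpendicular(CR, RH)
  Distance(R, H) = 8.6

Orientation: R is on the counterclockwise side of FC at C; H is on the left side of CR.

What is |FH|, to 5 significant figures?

71.446

F is at the origin; FC runs at 37.5° with length 54.4, so C = 54.4·(cos 37.5°, sin 37.5°) = (43.158, 33.117). ∠FCR = 144.7°, so CR runs at 37.5° + (180° − 144.7°) = 72.800° from the x-axis; with |CR| = 23.3, R = C + 23.3·(cos 72.800°, sin 72.800°) = (50.048, 55.375). CR ⟂ RH; with |RH| = 8.6 on the left of CR, H = R + 8.6·(-0.95528, 0.29571) = (41.833, 57.918). Then |FH| = |H − F| = 71.446.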